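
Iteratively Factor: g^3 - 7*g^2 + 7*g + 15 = (g + 1)*(g^2 - 8*g + 15) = (g - 5)*(g + 1)*(g - 3)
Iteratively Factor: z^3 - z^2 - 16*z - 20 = (z - 5)*(z^2 + 4*z + 4) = (z - 5)*(z + 2)*(z + 2)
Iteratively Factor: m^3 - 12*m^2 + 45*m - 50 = (m - 5)*(m^2 - 7*m + 10) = (m - 5)^2*(m - 2)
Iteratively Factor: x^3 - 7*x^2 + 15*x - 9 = (x - 3)*(x^2 - 4*x + 3) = (x - 3)*(x - 1)*(x - 3)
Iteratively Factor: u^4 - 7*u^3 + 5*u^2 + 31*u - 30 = (u - 3)*(u^3 - 4*u^2 - 7*u + 10) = (u - 3)*(u - 1)*(u^2 - 3*u - 10) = (u - 5)*(u - 3)*(u - 1)*(u + 2)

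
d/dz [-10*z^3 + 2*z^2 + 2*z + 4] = -30*z^2 + 4*z + 2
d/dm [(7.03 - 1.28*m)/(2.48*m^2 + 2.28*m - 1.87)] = (3.1744*m^2 - 34.8688*m - 13.6348)/(6.1504*m^4 + 11.3088*m^3 - 4.0768*m^2 - 8.5272*m + 3.4969)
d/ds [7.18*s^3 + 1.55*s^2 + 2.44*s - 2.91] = 21.54*s^2 + 3.1*s + 2.44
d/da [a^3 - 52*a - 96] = 3*a^2 - 52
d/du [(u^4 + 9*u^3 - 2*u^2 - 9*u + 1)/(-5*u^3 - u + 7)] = (-5*u^6 - 13*u^4 - 80*u^3 + 206*u^2 - 28*u - 62)/(25*u^6 + 10*u^4 - 70*u^3 + u^2 - 14*u + 49)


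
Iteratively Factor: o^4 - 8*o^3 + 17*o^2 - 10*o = (o - 1)*(o^3 - 7*o^2 + 10*o) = (o - 5)*(o - 1)*(o^2 - 2*o) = o*(o - 5)*(o - 1)*(o - 2)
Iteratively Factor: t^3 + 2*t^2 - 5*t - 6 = (t + 3)*(t^2 - t - 2) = (t - 2)*(t + 3)*(t + 1)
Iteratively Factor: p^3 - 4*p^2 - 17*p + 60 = (p - 3)*(p^2 - p - 20) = (p - 5)*(p - 3)*(p + 4)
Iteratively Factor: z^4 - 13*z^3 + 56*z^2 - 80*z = (z - 5)*(z^3 - 8*z^2 + 16*z) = z*(z - 5)*(z^2 - 8*z + 16) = z*(z - 5)*(z - 4)*(z - 4)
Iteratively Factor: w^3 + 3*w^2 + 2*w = (w + 1)*(w^2 + 2*w) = (w + 1)*(w + 2)*(w)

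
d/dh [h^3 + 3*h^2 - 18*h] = 3*h^2 + 6*h - 18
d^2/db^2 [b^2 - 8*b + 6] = 2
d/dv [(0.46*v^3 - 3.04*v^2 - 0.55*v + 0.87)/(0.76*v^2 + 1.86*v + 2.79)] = (0.3496*v^4 + 1.7112*v^3 - 1.3862*v^2 - 18.2856*v - 3.1527)/(0.5776*v^4 + 2.8272*v^3 + 7.7004*v^2 + 10.3788*v + 7.7841)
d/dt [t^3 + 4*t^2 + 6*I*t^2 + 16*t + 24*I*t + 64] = 3*t^2 + t*(8 + 12*I) + 16 + 24*I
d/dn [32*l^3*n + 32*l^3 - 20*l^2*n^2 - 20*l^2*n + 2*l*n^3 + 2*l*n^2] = 2*l*(16*l^2 - 20*l*n - 10*l + 3*n^2 + 2*n)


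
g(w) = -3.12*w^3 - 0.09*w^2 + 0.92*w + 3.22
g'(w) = -9.36*w^2 - 0.18*w + 0.92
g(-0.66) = 3.47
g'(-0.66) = -3.04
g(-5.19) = 432.19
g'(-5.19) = -250.27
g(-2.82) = 69.88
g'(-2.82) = -73.01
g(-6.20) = 737.64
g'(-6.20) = -357.76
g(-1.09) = 6.15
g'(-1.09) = -10.00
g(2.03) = -21.38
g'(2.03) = -38.02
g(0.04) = 3.26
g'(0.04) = 0.90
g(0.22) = 3.38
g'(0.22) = 0.43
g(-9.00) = 2262.13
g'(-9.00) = -755.62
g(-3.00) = 83.89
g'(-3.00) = -82.78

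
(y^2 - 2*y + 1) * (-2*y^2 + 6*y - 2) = -2*y^4 + 10*y^3 - 16*y^2 + 10*y - 2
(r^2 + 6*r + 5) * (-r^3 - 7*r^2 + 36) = -r^5 - 13*r^4 - 47*r^3 + r^2 + 216*r + 180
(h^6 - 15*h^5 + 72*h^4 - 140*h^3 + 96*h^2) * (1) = h^6 - 15*h^5 + 72*h^4 - 140*h^3 + 96*h^2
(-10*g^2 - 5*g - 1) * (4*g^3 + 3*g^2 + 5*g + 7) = -40*g^5 - 50*g^4 - 69*g^3 - 98*g^2 - 40*g - 7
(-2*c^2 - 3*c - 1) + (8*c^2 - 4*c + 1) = 6*c^2 - 7*c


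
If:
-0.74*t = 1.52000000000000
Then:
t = -2.05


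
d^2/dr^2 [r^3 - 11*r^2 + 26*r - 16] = 6*r - 22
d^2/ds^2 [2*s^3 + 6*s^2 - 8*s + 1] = 12*s + 12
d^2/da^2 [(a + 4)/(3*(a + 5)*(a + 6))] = 2*(a^3 + 12*a^2 + 42*a + 34)/(3*(a^6 + 33*a^5 + 453*a^4 + 3311*a^3 + 13590*a^2 + 29700*a + 27000))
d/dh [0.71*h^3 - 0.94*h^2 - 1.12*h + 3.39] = 2.13*h^2 - 1.88*h - 1.12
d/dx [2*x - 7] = 2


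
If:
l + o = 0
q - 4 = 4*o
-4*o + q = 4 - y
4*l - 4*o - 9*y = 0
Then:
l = 0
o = 0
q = 4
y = 0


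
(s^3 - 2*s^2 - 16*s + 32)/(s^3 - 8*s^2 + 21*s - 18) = (s^2 - 16)/(s^2 - 6*s + 9)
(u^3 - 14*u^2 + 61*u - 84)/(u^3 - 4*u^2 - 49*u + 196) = (u - 3)/(u + 7)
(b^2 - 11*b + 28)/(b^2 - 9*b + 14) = (b - 4)/(b - 2)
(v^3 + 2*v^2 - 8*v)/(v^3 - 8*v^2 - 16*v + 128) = v*(v - 2)/(v^2 - 12*v + 32)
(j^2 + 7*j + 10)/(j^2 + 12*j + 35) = (j + 2)/(j + 7)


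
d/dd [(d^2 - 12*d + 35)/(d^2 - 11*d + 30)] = 1/(d^2 - 12*d + 36)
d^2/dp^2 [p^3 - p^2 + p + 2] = 6*p - 2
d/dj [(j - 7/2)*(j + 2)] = 2*j - 3/2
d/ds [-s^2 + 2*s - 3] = 2 - 2*s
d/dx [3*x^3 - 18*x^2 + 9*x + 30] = 9*x^2 - 36*x + 9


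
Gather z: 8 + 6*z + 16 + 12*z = 18*z + 24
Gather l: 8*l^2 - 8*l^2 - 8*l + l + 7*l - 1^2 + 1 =0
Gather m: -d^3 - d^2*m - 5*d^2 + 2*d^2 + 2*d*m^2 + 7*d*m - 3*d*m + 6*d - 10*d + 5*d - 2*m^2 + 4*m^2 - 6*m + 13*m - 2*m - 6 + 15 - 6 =-d^3 - 3*d^2 + d + m^2*(2*d + 2) + m*(-d^2 + 4*d + 5) + 3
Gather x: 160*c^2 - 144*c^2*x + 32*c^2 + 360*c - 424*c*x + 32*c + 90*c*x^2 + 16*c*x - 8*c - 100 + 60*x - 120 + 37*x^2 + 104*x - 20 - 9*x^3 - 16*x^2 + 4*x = 192*c^2 + 384*c - 9*x^3 + x^2*(90*c + 21) + x*(-144*c^2 - 408*c + 168) - 240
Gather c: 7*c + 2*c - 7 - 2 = 9*c - 9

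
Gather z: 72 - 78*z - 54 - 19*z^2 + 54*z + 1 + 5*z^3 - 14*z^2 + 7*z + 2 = 5*z^3 - 33*z^2 - 17*z + 21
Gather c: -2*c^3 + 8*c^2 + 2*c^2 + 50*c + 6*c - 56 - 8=-2*c^3 + 10*c^2 + 56*c - 64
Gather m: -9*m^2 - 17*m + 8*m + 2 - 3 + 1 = -9*m^2 - 9*m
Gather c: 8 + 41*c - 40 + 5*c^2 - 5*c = 5*c^2 + 36*c - 32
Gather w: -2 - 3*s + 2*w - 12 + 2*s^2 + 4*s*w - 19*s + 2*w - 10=2*s^2 - 22*s + w*(4*s + 4) - 24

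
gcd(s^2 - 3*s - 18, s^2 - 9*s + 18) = s - 6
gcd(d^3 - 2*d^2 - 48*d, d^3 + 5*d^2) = d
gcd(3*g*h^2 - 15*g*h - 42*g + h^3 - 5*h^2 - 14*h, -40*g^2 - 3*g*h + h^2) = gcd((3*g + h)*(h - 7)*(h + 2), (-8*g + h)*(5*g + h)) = 1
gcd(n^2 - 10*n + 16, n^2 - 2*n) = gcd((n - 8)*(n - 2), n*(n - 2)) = n - 2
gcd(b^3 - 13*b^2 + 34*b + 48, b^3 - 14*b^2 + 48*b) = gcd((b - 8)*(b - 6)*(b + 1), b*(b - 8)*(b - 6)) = b^2 - 14*b + 48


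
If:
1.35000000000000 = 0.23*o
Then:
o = 5.87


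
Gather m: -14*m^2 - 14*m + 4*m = -14*m^2 - 10*m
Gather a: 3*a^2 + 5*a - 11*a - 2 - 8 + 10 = 3*a^2 - 6*a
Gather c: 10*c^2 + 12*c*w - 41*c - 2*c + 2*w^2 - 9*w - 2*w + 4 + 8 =10*c^2 + c*(12*w - 43) + 2*w^2 - 11*w + 12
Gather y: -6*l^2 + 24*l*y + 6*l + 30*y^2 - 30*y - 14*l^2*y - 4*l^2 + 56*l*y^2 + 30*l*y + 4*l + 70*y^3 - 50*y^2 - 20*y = -10*l^2 + 10*l + 70*y^3 + y^2*(56*l - 20) + y*(-14*l^2 + 54*l - 50)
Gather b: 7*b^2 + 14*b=7*b^2 + 14*b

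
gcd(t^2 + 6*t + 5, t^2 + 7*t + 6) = t + 1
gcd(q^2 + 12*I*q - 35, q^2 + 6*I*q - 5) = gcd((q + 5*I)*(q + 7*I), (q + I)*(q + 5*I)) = q + 5*I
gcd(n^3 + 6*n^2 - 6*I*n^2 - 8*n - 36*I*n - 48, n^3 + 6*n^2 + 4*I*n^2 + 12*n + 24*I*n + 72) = n^2 + n*(6 - 2*I) - 12*I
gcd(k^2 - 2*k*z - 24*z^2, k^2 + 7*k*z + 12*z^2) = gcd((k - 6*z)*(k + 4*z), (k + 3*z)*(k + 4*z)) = k + 4*z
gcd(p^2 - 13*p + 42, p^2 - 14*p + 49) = p - 7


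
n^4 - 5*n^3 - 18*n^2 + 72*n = n*(n - 6)*(n - 3)*(n + 4)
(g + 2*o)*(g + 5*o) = g^2 + 7*g*o + 10*o^2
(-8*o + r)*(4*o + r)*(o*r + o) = -32*o^3*r - 32*o^3 - 4*o^2*r^2 - 4*o^2*r + o*r^3 + o*r^2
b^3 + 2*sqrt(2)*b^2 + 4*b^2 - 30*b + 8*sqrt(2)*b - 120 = (b + 4)*(b - 3*sqrt(2))*(b + 5*sqrt(2))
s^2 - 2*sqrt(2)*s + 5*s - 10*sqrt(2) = (s + 5)*(s - 2*sqrt(2))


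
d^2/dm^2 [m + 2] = 0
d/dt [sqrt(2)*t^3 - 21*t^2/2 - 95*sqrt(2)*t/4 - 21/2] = 3*sqrt(2)*t^2 - 21*t - 95*sqrt(2)/4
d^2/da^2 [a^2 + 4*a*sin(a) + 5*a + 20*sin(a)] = -4*a*sin(a) - 20*sin(a) + 8*cos(a) + 2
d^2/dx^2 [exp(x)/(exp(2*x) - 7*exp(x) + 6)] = ((21 - 8*exp(x))*(exp(2*x) - 7*exp(x) + 6)*exp(x) + 2*(2*exp(x) - 7)^2*exp(2*x) + (exp(2*x) - 7*exp(x) + 6)^2)*exp(x)/(exp(2*x) - 7*exp(x) + 6)^3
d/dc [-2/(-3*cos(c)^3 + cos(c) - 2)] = 2*(9*cos(c)^2 - 1)*sin(c)/(3*cos(c)^3 - cos(c) + 2)^2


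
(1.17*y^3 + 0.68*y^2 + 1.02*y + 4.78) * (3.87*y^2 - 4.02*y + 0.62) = 4.5279*y^5 - 2.0718*y^4 + 1.9392*y^3 + 14.8198*y^2 - 18.5832*y + 2.9636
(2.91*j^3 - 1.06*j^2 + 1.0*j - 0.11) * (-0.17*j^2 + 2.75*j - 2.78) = -0.4947*j^5 + 8.1827*j^4 - 11.1748*j^3 + 5.7155*j^2 - 3.0825*j + 0.3058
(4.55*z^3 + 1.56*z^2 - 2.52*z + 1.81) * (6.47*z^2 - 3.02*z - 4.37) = 29.4385*z^5 - 3.6478*z^4 - 40.8991*z^3 + 12.5039*z^2 + 5.5462*z - 7.9097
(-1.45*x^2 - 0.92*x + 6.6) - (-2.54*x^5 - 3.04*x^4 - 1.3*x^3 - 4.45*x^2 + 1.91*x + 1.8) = 2.54*x^5 + 3.04*x^4 + 1.3*x^3 + 3.0*x^2 - 2.83*x + 4.8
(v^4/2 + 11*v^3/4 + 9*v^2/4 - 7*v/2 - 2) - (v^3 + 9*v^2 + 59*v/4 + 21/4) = v^4/2 + 7*v^3/4 - 27*v^2/4 - 73*v/4 - 29/4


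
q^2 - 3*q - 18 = (q - 6)*(q + 3)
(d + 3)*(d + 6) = d^2 + 9*d + 18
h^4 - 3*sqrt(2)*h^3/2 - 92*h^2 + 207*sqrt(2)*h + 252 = (h - 6*sqrt(2))*(h - 3*sqrt(2))*(h + sqrt(2)/2)*(h + 7*sqrt(2))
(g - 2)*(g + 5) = g^2 + 3*g - 10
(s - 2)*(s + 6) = s^2 + 4*s - 12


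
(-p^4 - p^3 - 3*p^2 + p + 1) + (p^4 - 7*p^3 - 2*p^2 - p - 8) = -8*p^3 - 5*p^2 - 7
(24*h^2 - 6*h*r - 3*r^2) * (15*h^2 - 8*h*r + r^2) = 360*h^4 - 282*h^3*r + 27*h^2*r^2 + 18*h*r^3 - 3*r^4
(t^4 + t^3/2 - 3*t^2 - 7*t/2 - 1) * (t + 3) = t^5 + 7*t^4/2 - 3*t^3/2 - 25*t^2/2 - 23*t/2 - 3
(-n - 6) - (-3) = -n - 3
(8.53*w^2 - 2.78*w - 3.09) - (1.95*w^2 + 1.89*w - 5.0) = 6.58*w^2 - 4.67*w + 1.91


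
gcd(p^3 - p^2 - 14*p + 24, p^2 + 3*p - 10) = p - 2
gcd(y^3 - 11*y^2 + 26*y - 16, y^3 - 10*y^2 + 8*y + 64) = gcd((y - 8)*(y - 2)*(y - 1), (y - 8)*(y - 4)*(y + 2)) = y - 8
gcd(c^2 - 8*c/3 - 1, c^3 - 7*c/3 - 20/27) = c + 1/3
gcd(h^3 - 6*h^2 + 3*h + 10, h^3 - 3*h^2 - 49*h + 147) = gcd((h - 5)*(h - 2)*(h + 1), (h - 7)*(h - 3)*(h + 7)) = 1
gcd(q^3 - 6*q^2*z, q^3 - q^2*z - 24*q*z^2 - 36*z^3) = -q + 6*z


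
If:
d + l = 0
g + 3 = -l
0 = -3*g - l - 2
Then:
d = 7/2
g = 1/2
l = -7/2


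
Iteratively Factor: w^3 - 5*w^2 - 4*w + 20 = (w - 2)*(w^2 - 3*w - 10) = (w - 5)*(w - 2)*(w + 2)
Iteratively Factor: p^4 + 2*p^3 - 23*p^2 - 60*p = (p + 4)*(p^3 - 2*p^2 - 15*p) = (p + 3)*(p + 4)*(p^2 - 5*p) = (p - 5)*(p + 3)*(p + 4)*(p)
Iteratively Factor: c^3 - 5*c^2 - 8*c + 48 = (c - 4)*(c^2 - c - 12) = (c - 4)*(c + 3)*(c - 4)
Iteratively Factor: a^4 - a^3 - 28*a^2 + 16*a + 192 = (a - 4)*(a^3 + 3*a^2 - 16*a - 48) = (a - 4)^2*(a^2 + 7*a + 12) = (a - 4)^2*(a + 4)*(a + 3)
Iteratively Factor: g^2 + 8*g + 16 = (g + 4)*(g + 4)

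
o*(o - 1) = o^2 - o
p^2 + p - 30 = (p - 5)*(p + 6)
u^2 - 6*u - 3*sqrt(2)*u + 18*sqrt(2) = (u - 6)*(u - 3*sqrt(2))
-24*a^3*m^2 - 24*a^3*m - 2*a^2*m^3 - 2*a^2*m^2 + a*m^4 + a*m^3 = m*(-6*a + m)*(4*a + m)*(a*m + a)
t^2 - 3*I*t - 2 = (t - 2*I)*(t - I)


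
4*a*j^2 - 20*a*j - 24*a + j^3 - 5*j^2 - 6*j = (4*a + j)*(j - 6)*(j + 1)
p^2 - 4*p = p*(p - 4)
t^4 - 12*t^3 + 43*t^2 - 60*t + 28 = (t - 7)*(t - 2)^2*(t - 1)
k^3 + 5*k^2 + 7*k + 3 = (k + 1)^2*(k + 3)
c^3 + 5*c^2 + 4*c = c*(c + 1)*(c + 4)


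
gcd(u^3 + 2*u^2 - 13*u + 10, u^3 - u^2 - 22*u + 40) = u^2 + 3*u - 10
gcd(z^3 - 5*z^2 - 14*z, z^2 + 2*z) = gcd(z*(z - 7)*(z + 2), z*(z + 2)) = z^2 + 2*z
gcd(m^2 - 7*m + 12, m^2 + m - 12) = m - 3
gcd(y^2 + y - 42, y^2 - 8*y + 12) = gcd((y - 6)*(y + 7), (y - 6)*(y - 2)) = y - 6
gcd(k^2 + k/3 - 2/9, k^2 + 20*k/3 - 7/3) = k - 1/3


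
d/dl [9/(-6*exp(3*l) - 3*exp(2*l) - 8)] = (162*exp(l) + 54)*exp(2*l)/(6*exp(3*l) + 3*exp(2*l) + 8)^2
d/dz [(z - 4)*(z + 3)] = 2*z - 1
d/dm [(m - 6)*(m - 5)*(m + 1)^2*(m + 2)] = 5*m^4 - 28*m^3 - 27*m^2 + 134*m + 128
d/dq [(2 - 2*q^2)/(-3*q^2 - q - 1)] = 2*(q^2 + 8*q + 1)/(9*q^4 + 6*q^3 + 7*q^2 + 2*q + 1)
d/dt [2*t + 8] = 2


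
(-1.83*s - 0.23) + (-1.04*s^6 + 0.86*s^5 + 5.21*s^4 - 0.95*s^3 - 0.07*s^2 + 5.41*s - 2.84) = -1.04*s^6 + 0.86*s^5 + 5.21*s^4 - 0.95*s^3 - 0.07*s^2 + 3.58*s - 3.07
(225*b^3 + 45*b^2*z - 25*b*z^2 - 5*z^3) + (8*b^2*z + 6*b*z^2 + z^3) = 225*b^3 + 53*b^2*z - 19*b*z^2 - 4*z^3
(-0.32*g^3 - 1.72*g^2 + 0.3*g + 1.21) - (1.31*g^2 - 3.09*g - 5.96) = -0.32*g^3 - 3.03*g^2 + 3.39*g + 7.17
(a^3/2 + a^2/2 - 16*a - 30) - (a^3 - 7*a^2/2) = -a^3/2 + 4*a^2 - 16*a - 30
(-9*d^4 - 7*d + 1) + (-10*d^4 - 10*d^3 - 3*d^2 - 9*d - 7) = -19*d^4 - 10*d^3 - 3*d^2 - 16*d - 6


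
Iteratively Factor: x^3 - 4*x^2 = (x)*(x^2 - 4*x) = x*(x - 4)*(x)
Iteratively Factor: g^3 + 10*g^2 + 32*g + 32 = (g + 2)*(g^2 + 8*g + 16) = (g + 2)*(g + 4)*(g + 4)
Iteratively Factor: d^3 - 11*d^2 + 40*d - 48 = (d - 4)*(d^2 - 7*d + 12) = (d - 4)^2*(d - 3)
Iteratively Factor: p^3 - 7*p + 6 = (p - 2)*(p^2 + 2*p - 3) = (p - 2)*(p + 3)*(p - 1)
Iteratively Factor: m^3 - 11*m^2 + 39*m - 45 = (m - 5)*(m^2 - 6*m + 9) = (m - 5)*(m - 3)*(m - 3)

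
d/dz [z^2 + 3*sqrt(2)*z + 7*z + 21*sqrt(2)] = 2*z + 3*sqrt(2) + 7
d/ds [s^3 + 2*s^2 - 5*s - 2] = 3*s^2 + 4*s - 5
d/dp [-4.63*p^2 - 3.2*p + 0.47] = -9.26*p - 3.2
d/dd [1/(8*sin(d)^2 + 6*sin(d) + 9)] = -2*(8*sin(d) + 3)*cos(d)/(8*sin(d)^2 + 6*sin(d) + 9)^2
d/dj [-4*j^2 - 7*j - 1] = -8*j - 7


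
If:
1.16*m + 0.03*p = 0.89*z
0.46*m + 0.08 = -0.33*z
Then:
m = -0.717391304347826*z - 0.173913043478261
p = 57.4057971014493*z + 6.72463768115942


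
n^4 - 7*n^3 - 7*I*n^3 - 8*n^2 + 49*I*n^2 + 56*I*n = n*(n - 8)*(n + 1)*(n - 7*I)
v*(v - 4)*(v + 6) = v^3 + 2*v^2 - 24*v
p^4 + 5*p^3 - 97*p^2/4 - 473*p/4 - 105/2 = (p - 5)*(p + 1/2)*(p + 7/2)*(p + 6)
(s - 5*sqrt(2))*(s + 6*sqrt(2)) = s^2 + sqrt(2)*s - 60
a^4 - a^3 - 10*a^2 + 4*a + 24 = (a - 3)*(a - 2)*(a + 2)^2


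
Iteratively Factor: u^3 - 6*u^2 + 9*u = (u)*(u^2 - 6*u + 9) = u*(u - 3)*(u - 3)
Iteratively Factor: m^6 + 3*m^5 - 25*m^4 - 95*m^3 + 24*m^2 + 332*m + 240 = (m + 4)*(m^5 - m^4 - 21*m^3 - 11*m^2 + 68*m + 60) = (m + 1)*(m + 4)*(m^4 - 2*m^3 - 19*m^2 + 8*m + 60) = (m + 1)*(m + 3)*(m + 4)*(m^3 - 5*m^2 - 4*m + 20) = (m + 1)*(m + 2)*(m + 3)*(m + 4)*(m^2 - 7*m + 10) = (m - 5)*(m + 1)*(m + 2)*(m + 3)*(m + 4)*(m - 2)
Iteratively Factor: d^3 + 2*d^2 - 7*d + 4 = (d + 4)*(d^2 - 2*d + 1) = (d - 1)*(d + 4)*(d - 1)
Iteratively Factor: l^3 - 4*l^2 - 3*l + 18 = (l + 2)*(l^2 - 6*l + 9) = (l - 3)*(l + 2)*(l - 3)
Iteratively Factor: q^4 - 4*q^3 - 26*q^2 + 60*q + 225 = (q + 3)*(q^3 - 7*q^2 - 5*q + 75) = (q - 5)*(q + 3)*(q^2 - 2*q - 15) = (q - 5)^2*(q + 3)*(q + 3)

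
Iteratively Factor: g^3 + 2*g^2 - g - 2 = (g + 2)*(g^2 - 1) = (g + 1)*(g + 2)*(g - 1)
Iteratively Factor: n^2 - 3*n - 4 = (n + 1)*(n - 4)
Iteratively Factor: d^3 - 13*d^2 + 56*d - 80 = (d - 4)*(d^2 - 9*d + 20) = (d - 5)*(d - 4)*(d - 4)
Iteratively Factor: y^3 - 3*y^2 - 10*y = (y + 2)*(y^2 - 5*y) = y*(y + 2)*(y - 5)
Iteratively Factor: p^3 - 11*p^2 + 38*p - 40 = (p - 2)*(p^2 - 9*p + 20) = (p - 5)*(p - 2)*(p - 4)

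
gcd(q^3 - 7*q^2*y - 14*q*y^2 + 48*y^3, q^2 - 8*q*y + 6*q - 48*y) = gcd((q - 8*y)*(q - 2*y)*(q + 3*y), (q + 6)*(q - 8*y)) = -q + 8*y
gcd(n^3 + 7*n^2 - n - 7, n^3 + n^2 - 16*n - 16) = n + 1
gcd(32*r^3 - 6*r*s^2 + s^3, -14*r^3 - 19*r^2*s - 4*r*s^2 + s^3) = 2*r + s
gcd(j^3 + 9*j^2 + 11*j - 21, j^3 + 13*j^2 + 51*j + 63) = j^2 + 10*j + 21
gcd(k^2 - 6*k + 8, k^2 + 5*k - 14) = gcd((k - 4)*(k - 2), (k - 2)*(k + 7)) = k - 2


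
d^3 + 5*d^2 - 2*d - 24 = (d - 2)*(d + 3)*(d + 4)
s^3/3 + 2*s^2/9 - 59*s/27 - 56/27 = (s/3 + 1/3)*(s - 8/3)*(s + 7/3)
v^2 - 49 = (v - 7)*(v + 7)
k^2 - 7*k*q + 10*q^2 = (k - 5*q)*(k - 2*q)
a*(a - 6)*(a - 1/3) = a^3 - 19*a^2/3 + 2*a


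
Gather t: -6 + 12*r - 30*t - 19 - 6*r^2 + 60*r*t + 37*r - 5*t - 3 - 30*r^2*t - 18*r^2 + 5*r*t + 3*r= -24*r^2 + 52*r + t*(-30*r^2 + 65*r - 35) - 28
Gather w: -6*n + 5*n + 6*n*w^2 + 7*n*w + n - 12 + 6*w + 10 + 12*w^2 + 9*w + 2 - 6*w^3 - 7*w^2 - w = -6*w^3 + w^2*(6*n + 5) + w*(7*n + 14)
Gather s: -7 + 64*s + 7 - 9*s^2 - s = -9*s^2 + 63*s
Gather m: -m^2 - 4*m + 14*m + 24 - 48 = -m^2 + 10*m - 24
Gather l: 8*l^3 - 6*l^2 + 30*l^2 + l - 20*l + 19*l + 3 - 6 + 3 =8*l^3 + 24*l^2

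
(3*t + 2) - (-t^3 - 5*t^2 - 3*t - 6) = t^3 + 5*t^2 + 6*t + 8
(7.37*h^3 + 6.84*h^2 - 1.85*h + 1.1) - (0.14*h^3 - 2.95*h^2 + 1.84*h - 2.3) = 7.23*h^3 + 9.79*h^2 - 3.69*h + 3.4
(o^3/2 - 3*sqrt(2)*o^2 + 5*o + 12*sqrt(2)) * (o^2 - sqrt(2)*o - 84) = o^5/2 - 7*sqrt(2)*o^4/2 - 31*o^3 + 259*sqrt(2)*o^2 - 444*o - 1008*sqrt(2)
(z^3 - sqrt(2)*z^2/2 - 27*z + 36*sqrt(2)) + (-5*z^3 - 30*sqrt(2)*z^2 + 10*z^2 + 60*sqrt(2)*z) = -4*z^3 - 61*sqrt(2)*z^2/2 + 10*z^2 - 27*z + 60*sqrt(2)*z + 36*sqrt(2)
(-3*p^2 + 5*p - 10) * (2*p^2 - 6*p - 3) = -6*p^4 + 28*p^3 - 41*p^2 + 45*p + 30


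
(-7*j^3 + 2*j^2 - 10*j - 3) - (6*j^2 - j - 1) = -7*j^3 - 4*j^2 - 9*j - 2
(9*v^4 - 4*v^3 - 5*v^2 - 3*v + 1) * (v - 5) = 9*v^5 - 49*v^4 + 15*v^3 + 22*v^2 + 16*v - 5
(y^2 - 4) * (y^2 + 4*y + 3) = y^4 + 4*y^3 - y^2 - 16*y - 12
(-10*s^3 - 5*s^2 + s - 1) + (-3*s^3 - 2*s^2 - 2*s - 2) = -13*s^3 - 7*s^2 - s - 3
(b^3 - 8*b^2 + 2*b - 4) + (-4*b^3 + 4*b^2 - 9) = -3*b^3 - 4*b^2 + 2*b - 13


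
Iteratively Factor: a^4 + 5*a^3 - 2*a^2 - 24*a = (a + 3)*(a^3 + 2*a^2 - 8*a) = (a + 3)*(a + 4)*(a^2 - 2*a) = (a - 2)*(a + 3)*(a + 4)*(a)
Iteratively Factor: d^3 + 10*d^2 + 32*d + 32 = (d + 4)*(d^2 + 6*d + 8) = (d + 2)*(d + 4)*(d + 4)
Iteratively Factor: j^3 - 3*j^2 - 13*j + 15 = (j - 1)*(j^2 - 2*j - 15) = (j - 5)*(j - 1)*(j + 3)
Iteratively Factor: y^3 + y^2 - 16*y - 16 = (y + 1)*(y^2 - 16) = (y - 4)*(y + 1)*(y + 4)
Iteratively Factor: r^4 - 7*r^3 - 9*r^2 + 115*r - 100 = (r - 5)*(r^3 - 2*r^2 - 19*r + 20) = (r - 5)*(r + 4)*(r^2 - 6*r + 5) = (r - 5)*(r - 1)*(r + 4)*(r - 5)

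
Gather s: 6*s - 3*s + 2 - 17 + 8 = 3*s - 7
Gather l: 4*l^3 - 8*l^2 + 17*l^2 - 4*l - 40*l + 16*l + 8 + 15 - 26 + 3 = 4*l^3 + 9*l^2 - 28*l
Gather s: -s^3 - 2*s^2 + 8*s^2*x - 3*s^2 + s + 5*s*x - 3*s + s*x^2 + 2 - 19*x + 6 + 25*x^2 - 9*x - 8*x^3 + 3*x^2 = -s^3 + s^2*(8*x - 5) + s*(x^2 + 5*x - 2) - 8*x^3 + 28*x^2 - 28*x + 8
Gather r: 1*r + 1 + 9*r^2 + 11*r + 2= 9*r^2 + 12*r + 3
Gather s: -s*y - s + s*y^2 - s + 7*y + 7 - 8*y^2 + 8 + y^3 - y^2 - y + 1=s*(y^2 - y - 2) + y^3 - 9*y^2 + 6*y + 16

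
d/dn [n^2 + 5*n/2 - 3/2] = 2*n + 5/2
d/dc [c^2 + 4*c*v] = 2*c + 4*v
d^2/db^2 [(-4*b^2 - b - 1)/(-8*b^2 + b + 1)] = 24*(8*b^3 + 24*b^2 + 1)/(512*b^6 - 192*b^5 - 168*b^4 + 47*b^3 + 21*b^2 - 3*b - 1)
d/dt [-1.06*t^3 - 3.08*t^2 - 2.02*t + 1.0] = -3.18*t^2 - 6.16*t - 2.02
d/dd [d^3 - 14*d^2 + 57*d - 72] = 3*d^2 - 28*d + 57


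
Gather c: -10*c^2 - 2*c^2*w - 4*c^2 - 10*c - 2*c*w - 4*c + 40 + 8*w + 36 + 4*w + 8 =c^2*(-2*w - 14) + c*(-2*w - 14) + 12*w + 84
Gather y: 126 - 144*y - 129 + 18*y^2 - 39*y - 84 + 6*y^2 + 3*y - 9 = 24*y^2 - 180*y - 96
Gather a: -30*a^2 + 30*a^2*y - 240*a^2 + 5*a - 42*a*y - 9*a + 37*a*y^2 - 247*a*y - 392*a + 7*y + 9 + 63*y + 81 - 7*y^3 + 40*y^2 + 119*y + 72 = a^2*(30*y - 270) + a*(37*y^2 - 289*y - 396) - 7*y^3 + 40*y^2 + 189*y + 162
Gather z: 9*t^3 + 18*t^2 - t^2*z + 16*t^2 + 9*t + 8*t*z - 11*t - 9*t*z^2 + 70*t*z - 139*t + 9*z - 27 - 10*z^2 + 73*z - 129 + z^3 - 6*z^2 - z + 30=9*t^3 + 34*t^2 - 141*t + z^3 + z^2*(-9*t - 16) + z*(-t^2 + 78*t + 81) - 126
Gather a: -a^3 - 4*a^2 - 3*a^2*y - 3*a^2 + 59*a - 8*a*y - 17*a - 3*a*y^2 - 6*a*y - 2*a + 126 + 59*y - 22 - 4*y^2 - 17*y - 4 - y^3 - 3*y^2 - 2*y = -a^3 + a^2*(-3*y - 7) + a*(-3*y^2 - 14*y + 40) - y^3 - 7*y^2 + 40*y + 100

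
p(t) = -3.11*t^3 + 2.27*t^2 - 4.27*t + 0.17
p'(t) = -9.33*t^2 + 4.54*t - 4.27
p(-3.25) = 144.78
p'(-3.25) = -117.57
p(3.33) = -103.72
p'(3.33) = -92.61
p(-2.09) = 47.40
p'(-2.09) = -54.51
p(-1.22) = 14.41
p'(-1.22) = -23.70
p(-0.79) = 6.49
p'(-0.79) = -13.68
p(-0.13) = 0.77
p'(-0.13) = -5.02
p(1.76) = -17.27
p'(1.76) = -25.18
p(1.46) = -10.90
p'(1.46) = -17.53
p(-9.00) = 2489.66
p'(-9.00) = -800.86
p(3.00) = -76.18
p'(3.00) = -74.62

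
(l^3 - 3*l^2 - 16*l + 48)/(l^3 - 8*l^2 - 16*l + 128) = (l - 3)/(l - 8)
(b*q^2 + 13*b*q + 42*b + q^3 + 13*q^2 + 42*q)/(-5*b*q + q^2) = (b*q^2 + 13*b*q + 42*b + q^3 + 13*q^2 + 42*q)/(q*(-5*b + q))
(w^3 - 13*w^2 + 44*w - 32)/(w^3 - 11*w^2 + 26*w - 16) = (w - 4)/(w - 2)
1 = 1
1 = 1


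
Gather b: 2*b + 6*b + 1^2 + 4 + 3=8*b + 8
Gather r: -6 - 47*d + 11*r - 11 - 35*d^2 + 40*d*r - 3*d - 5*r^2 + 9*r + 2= -35*d^2 - 50*d - 5*r^2 + r*(40*d + 20) - 15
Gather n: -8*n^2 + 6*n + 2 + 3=-8*n^2 + 6*n + 5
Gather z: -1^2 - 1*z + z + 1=0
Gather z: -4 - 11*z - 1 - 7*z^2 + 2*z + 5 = -7*z^2 - 9*z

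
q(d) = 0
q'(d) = 0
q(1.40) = 0.00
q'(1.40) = 0.00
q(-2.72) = 0.00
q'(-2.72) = 0.00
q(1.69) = 0.00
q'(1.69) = 0.00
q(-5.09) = 0.00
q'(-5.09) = 0.00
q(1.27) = 0.00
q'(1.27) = 0.00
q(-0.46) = 0.00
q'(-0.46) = 0.00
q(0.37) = 0.00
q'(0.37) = 0.00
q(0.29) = 0.00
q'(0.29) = 0.00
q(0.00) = 0.00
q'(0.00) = 0.00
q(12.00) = 0.00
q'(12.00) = 0.00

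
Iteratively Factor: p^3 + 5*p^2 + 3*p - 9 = (p + 3)*(p^2 + 2*p - 3) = (p - 1)*(p + 3)*(p + 3)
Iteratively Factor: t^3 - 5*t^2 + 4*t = (t - 4)*(t^2 - t) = (t - 4)*(t - 1)*(t)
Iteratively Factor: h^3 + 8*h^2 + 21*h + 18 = (h + 3)*(h^2 + 5*h + 6) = (h + 3)^2*(h + 2)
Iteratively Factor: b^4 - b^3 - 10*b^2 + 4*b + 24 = (b + 2)*(b^3 - 3*b^2 - 4*b + 12) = (b + 2)^2*(b^2 - 5*b + 6) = (b - 2)*(b + 2)^2*(b - 3)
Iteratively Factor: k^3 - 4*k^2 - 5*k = (k + 1)*(k^2 - 5*k) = (k - 5)*(k + 1)*(k)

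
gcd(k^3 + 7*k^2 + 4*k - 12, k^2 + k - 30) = k + 6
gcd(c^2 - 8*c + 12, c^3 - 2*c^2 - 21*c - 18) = c - 6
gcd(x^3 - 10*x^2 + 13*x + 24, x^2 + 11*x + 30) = 1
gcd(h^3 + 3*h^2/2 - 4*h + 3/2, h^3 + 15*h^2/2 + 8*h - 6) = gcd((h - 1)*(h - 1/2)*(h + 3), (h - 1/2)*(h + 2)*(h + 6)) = h - 1/2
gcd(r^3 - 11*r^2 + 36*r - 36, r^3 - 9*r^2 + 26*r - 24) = r^2 - 5*r + 6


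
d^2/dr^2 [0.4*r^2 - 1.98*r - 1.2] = 0.800000000000000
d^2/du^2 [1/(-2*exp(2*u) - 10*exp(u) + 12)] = (-(2*exp(u) + 5)^2*exp(u) + (4*exp(u) + 5)*(exp(2*u) + 5*exp(u) - 6)/2)*exp(u)/(exp(2*u) + 5*exp(u) - 6)^3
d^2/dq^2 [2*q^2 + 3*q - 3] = 4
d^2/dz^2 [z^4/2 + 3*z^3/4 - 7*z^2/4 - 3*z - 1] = 6*z^2 + 9*z/2 - 7/2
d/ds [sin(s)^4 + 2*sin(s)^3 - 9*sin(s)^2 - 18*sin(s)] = 2*(2*sin(s)^3 + 3*sin(s)^2 - 9*sin(s) - 9)*cos(s)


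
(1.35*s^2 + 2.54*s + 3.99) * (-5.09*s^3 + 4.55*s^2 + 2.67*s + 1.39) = -6.8715*s^5 - 6.7861*s^4 - 5.1476*s^3 + 26.8128*s^2 + 14.1839*s + 5.5461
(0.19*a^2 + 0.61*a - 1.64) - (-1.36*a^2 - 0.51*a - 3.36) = 1.55*a^2 + 1.12*a + 1.72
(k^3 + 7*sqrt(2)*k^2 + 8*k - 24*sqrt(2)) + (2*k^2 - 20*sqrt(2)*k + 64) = k^3 + 2*k^2 + 7*sqrt(2)*k^2 - 20*sqrt(2)*k + 8*k - 24*sqrt(2) + 64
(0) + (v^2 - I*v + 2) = v^2 - I*v + 2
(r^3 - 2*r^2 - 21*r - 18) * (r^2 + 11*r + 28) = r^5 + 9*r^4 - 15*r^3 - 305*r^2 - 786*r - 504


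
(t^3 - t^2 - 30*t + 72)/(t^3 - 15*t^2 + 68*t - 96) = (t + 6)/(t - 8)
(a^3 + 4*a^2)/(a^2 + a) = a*(a + 4)/(a + 1)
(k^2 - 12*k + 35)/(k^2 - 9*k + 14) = (k - 5)/(k - 2)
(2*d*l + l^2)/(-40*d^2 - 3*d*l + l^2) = l*(-2*d - l)/(40*d^2 + 3*d*l - l^2)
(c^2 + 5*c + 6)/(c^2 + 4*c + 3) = (c + 2)/(c + 1)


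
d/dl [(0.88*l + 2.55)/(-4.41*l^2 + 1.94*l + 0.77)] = (3.8808*l^2 + 22.491*l - 4.2694)/(19.4481*l^4 - 17.1108*l^3 - 3.0278*l^2 + 2.9876*l + 0.5929)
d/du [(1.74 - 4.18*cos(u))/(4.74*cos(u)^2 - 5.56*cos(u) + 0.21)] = (-19.8132*cos(u)^2 + 16.4952*cos(u) - 8.7966)*sin(u)/(22.4676*cos(u)^4 - 52.7088*cos(u)^3 + 32.9044*cos(u)^2 - 2.3352*cos(u) + 0.0441)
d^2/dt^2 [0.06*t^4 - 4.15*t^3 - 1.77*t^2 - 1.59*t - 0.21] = 0.72*t^2 - 24.9*t - 3.54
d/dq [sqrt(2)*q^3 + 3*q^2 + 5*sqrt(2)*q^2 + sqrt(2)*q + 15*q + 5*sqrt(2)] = 3*sqrt(2)*q^2 + 6*q + 10*sqrt(2)*q + sqrt(2) + 15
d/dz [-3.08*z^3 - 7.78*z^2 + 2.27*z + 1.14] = -9.24*z^2 - 15.56*z + 2.27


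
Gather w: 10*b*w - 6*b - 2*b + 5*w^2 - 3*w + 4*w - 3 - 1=-8*b + 5*w^2 + w*(10*b + 1) - 4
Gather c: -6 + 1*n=n - 6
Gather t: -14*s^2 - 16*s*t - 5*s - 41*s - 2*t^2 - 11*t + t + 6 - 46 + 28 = -14*s^2 - 46*s - 2*t^2 + t*(-16*s - 10) - 12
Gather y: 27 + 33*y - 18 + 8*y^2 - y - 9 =8*y^2 + 32*y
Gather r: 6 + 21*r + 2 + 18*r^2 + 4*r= 18*r^2 + 25*r + 8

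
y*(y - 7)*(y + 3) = y^3 - 4*y^2 - 21*y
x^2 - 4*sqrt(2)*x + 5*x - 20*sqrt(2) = (x + 5)*(x - 4*sqrt(2))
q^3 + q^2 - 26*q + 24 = (q - 4)*(q - 1)*(q + 6)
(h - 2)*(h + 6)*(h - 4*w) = h^3 - 4*h^2*w + 4*h^2 - 16*h*w - 12*h + 48*w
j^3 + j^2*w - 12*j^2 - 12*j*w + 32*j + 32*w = (j - 8)*(j - 4)*(j + w)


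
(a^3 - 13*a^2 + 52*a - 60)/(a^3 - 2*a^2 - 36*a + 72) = (a - 5)/(a + 6)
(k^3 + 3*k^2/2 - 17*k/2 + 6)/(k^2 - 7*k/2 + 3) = (k^2 + 3*k - 4)/(k - 2)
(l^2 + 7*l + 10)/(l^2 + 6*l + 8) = (l + 5)/(l + 4)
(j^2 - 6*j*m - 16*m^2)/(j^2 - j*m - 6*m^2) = (j - 8*m)/(j - 3*m)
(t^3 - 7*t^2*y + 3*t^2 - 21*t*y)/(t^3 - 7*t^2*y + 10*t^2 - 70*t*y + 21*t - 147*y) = t/(t + 7)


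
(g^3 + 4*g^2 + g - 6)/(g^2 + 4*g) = (g^3 + 4*g^2 + g - 6)/(g*(g + 4))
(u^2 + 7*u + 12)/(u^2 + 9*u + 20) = (u + 3)/(u + 5)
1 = 1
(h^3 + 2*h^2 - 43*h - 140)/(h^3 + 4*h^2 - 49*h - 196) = (h + 5)/(h + 7)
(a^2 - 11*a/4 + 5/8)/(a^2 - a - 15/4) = (4*a - 1)/(2*(2*a + 3))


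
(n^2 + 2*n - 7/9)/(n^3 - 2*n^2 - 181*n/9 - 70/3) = (3*n - 1)/(3*n^2 - 13*n - 30)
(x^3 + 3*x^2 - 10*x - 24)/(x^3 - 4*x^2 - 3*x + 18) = (x + 4)/(x - 3)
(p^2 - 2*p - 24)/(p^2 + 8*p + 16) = (p - 6)/(p + 4)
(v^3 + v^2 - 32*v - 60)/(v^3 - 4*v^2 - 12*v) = (v + 5)/v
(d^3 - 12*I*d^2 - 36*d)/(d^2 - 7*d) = (d^2 - 12*I*d - 36)/(d - 7)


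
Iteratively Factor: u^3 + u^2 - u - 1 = (u + 1)*(u^2 - 1) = (u - 1)*(u + 1)*(u + 1)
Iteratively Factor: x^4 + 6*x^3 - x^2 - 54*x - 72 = (x - 3)*(x^3 + 9*x^2 + 26*x + 24) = (x - 3)*(x + 4)*(x^2 + 5*x + 6) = (x - 3)*(x + 2)*(x + 4)*(x + 3)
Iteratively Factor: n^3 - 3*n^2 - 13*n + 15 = (n - 1)*(n^2 - 2*n - 15) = (n - 1)*(n + 3)*(n - 5)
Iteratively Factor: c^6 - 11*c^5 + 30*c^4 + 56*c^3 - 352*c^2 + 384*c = (c)*(c^5 - 11*c^4 + 30*c^3 + 56*c^2 - 352*c + 384) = c*(c - 4)*(c^4 - 7*c^3 + 2*c^2 + 64*c - 96) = c*(c - 4)*(c - 2)*(c^3 - 5*c^2 - 8*c + 48) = c*(c - 4)^2*(c - 2)*(c^2 - c - 12) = c*(c - 4)^2*(c - 2)*(c + 3)*(c - 4)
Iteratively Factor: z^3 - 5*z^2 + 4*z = (z - 1)*(z^2 - 4*z) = (z - 4)*(z - 1)*(z)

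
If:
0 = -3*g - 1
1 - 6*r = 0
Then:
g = -1/3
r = 1/6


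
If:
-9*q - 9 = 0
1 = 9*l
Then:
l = 1/9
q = -1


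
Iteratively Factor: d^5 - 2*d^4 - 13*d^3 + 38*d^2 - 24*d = (d + 4)*(d^4 - 6*d^3 + 11*d^2 - 6*d) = (d - 1)*(d + 4)*(d^3 - 5*d^2 + 6*d) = d*(d - 1)*(d + 4)*(d^2 - 5*d + 6) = d*(d - 2)*(d - 1)*(d + 4)*(d - 3)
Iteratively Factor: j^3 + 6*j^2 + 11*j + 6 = (j + 2)*(j^2 + 4*j + 3) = (j + 2)*(j + 3)*(j + 1)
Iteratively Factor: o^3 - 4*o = (o - 2)*(o^2 + 2*o) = (o - 2)*(o + 2)*(o)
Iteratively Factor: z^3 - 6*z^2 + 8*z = (z - 4)*(z^2 - 2*z) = (z - 4)*(z - 2)*(z)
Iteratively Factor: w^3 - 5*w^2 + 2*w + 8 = (w - 4)*(w^2 - w - 2) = (w - 4)*(w - 2)*(w + 1)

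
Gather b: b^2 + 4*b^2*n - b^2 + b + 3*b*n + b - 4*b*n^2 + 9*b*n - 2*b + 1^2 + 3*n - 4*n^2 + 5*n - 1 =4*b^2*n + b*(-4*n^2 + 12*n) - 4*n^2 + 8*n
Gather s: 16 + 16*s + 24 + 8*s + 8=24*s + 48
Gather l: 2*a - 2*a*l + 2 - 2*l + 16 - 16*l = 2*a + l*(-2*a - 18) + 18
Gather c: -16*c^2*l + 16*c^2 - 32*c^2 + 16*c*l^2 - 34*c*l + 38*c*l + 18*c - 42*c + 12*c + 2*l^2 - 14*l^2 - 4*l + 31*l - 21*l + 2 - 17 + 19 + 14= c^2*(-16*l - 16) + c*(16*l^2 + 4*l - 12) - 12*l^2 + 6*l + 18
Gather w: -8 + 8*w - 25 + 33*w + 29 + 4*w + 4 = 45*w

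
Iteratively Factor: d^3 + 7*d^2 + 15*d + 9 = (d + 3)*(d^2 + 4*d + 3) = (d + 3)^2*(d + 1)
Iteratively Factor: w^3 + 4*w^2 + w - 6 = (w - 1)*(w^2 + 5*w + 6) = (w - 1)*(w + 3)*(w + 2)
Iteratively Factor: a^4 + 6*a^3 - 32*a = (a)*(a^3 + 6*a^2 - 32) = a*(a + 4)*(a^2 + 2*a - 8) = a*(a + 4)^2*(a - 2)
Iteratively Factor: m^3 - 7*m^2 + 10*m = (m - 5)*(m^2 - 2*m) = m*(m - 5)*(m - 2)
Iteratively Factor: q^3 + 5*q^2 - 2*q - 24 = (q + 3)*(q^2 + 2*q - 8) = (q - 2)*(q + 3)*(q + 4)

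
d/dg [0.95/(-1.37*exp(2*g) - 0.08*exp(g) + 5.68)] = (2.603*exp(g) + 0.076)*exp(g)/(1.37*exp(2*g) + 0.08*exp(g) - 5.68)^2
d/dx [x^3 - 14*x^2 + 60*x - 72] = 3*x^2 - 28*x + 60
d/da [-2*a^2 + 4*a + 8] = 4 - 4*a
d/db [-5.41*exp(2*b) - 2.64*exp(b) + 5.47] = (-10.82*exp(b) - 2.64)*exp(b)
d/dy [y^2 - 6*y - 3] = 2*y - 6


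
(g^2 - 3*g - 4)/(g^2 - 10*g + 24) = (g + 1)/(g - 6)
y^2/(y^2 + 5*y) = y/(y + 5)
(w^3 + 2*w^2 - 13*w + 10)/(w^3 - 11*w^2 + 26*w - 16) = (w + 5)/(w - 8)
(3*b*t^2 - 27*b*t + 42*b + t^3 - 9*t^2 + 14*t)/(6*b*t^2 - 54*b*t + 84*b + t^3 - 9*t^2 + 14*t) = (3*b + t)/(6*b + t)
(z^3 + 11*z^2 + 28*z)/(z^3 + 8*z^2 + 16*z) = (z + 7)/(z + 4)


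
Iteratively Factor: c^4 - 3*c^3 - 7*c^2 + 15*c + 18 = (c + 2)*(c^3 - 5*c^2 + 3*c + 9) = (c + 1)*(c + 2)*(c^2 - 6*c + 9) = (c - 3)*(c + 1)*(c + 2)*(c - 3)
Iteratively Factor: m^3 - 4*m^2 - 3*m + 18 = (m - 3)*(m^2 - m - 6) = (m - 3)^2*(m + 2)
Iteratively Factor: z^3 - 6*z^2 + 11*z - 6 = (z - 2)*(z^2 - 4*z + 3) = (z - 3)*(z - 2)*(z - 1)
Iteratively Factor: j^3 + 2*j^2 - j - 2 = (j - 1)*(j^2 + 3*j + 2) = (j - 1)*(j + 1)*(j + 2)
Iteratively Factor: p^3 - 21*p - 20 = (p + 1)*(p^2 - p - 20) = (p + 1)*(p + 4)*(p - 5)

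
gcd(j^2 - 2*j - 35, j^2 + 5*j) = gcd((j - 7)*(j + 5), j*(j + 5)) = j + 5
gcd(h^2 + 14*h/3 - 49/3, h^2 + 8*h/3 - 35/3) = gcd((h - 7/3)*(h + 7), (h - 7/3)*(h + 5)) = h - 7/3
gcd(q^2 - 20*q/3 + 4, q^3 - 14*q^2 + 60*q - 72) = q - 6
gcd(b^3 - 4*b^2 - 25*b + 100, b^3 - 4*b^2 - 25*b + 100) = b^3 - 4*b^2 - 25*b + 100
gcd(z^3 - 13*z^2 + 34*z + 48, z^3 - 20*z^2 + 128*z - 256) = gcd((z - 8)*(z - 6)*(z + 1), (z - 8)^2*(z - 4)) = z - 8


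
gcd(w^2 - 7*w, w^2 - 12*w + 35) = w - 7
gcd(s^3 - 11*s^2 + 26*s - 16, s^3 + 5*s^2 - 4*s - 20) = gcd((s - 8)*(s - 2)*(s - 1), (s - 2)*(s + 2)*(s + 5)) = s - 2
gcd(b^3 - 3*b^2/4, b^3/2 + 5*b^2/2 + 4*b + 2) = 1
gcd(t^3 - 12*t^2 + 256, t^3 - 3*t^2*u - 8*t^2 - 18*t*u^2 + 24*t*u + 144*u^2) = t - 8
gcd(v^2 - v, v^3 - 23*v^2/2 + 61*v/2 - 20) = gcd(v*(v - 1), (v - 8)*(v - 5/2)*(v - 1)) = v - 1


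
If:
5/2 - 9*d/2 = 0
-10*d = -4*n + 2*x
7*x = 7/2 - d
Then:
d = 5/9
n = 403/252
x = 53/126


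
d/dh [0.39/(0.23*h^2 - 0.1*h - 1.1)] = (0.039 - 0.1794*h)/(-0.23*h^2 + 0.1*h + 1.1)^2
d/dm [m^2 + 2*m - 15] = 2*m + 2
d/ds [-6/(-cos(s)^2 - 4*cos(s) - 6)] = 12*(cos(s) + 2)*sin(s)/(cos(s)^2 + 4*cos(s) + 6)^2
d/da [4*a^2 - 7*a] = 8*a - 7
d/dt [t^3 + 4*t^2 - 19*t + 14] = 3*t^2 + 8*t - 19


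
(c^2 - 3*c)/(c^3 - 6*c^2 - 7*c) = (3 - c)/(-c^2 + 6*c + 7)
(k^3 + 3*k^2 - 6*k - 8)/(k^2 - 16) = (k^2 - k - 2)/(k - 4)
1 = 1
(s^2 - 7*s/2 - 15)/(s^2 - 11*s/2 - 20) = (s - 6)/(s - 8)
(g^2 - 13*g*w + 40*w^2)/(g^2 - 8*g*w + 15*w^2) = (-g + 8*w)/(-g + 3*w)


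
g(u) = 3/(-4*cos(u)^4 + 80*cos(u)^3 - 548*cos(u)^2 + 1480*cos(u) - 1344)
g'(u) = 3*(-16*sin(u)*cos(u)^3 + 240*sin(u)*cos(u)^2 - 1096*sin(u)*cos(u) + 1480*sin(u))/(-4*cos(u)^4 + 80*cos(u)^3 - 548*cos(u)^2 + 1480*cos(u) - 1344)^2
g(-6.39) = -0.01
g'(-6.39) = -0.00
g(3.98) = -0.00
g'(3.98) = -0.00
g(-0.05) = -0.01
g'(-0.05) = -0.00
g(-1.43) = -0.00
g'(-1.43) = -0.00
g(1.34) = -0.00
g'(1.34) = 0.00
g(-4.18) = -0.00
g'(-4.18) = 0.00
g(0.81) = -0.01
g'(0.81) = 0.01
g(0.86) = -0.01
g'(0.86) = 0.01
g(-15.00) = 0.00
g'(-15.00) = 0.00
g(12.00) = -0.00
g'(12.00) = -0.00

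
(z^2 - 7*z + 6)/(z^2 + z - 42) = (z - 1)/(z + 7)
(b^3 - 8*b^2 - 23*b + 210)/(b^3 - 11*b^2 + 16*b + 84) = (b + 5)/(b + 2)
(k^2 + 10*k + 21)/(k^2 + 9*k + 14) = (k + 3)/(k + 2)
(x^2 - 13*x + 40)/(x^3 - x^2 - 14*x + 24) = (x^2 - 13*x + 40)/(x^3 - x^2 - 14*x + 24)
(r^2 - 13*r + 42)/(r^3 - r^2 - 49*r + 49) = (r - 6)/(r^2 + 6*r - 7)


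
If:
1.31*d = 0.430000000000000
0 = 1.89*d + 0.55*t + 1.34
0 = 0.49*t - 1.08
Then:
No Solution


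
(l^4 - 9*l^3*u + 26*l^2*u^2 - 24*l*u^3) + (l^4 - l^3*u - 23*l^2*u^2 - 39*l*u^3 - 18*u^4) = 2*l^4 - 10*l^3*u + 3*l^2*u^2 - 63*l*u^3 - 18*u^4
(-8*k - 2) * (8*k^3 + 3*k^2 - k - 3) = -64*k^4 - 40*k^3 + 2*k^2 + 26*k + 6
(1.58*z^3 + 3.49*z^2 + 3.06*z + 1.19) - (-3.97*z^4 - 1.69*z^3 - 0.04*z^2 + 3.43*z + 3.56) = 3.97*z^4 + 3.27*z^3 + 3.53*z^2 - 0.37*z - 2.37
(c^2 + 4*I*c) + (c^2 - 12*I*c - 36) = 2*c^2 - 8*I*c - 36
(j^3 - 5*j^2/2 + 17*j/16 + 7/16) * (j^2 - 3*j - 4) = j^5 - 11*j^4/2 + 73*j^3/16 + 29*j^2/4 - 89*j/16 - 7/4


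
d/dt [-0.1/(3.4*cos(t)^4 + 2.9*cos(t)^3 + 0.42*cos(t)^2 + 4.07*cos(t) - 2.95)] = -(1.36*cos(t)^3 + 0.87*cos(t)^2 + 0.0840000000000001*cos(t) + 0.407)*sin(t)/(3.4*cos(t)^4 + 2.9*cos(t)^3 + 0.42*cos(t)^2 + 4.07*cos(t) - 2.95)^2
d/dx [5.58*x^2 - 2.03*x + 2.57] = 11.16*x - 2.03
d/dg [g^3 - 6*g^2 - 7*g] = 3*g^2 - 12*g - 7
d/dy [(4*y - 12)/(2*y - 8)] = -2/(y - 4)^2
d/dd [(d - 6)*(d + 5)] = 2*d - 1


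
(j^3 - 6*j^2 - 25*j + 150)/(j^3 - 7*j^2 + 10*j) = (j^2 - j - 30)/(j*(j - 2))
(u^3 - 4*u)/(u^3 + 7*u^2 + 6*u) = (u^2 - 4)/(u^2 + 7*u + 6)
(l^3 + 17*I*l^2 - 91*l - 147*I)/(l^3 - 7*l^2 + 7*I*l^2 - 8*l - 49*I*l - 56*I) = (l^2 + 10*I*l - 21)/(l^2 - 7*l - 8)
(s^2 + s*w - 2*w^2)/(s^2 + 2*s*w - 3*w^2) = (s + 2*w)/(s + 3*w)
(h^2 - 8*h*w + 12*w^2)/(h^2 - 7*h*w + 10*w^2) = (-h + 6*w)/(-h + 5*w)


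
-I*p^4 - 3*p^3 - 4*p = p*(p - 2*I)^2*(-I*p + 1)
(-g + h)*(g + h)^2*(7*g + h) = -7*g^4 - 8*g^3*h + 6*g^2*h^2 + 8*g*h^3 + h^4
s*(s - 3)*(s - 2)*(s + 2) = s^4 - 3*s^3 - 4*s^2 + 12*s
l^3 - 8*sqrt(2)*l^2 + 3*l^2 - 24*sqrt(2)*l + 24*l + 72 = (l + 3)*(l - 6*sqrt(2))*(l - 2*sqrt(2))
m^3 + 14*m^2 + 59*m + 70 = (m + 2)*(m + 5)*(m + 7)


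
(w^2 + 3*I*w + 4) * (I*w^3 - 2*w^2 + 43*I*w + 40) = I*w^5 - 5*w^4 + 41*I*w^3 - 97*w^2 + 292*I*w + 160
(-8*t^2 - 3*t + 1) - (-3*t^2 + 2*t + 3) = -5*t^2 - 5*t - 2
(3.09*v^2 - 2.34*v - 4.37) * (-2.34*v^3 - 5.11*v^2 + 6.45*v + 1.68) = -7.2306*v^5 - 10.3143*v^4 + 42.1137*v^3 + 12.4289*v^2 - 32.1177*v - 7.3416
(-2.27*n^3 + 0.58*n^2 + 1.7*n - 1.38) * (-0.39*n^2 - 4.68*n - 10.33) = 0.8853*n^5 + 10.3974*n^4 + 20.0717*n^3 - 13.4092*n^2 - 11.1026*n + 14.2554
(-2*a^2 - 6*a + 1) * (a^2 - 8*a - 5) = -2*a^4 + 10*a^3 + 59*a^2 + 22*a - 5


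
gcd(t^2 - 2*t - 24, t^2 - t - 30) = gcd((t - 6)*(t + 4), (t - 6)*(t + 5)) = t - 6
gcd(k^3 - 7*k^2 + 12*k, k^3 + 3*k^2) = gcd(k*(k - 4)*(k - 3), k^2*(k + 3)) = k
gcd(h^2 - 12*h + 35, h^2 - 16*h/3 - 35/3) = h - 7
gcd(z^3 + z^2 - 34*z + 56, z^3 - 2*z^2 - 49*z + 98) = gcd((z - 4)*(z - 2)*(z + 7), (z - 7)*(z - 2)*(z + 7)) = z^2 + 5*z - 14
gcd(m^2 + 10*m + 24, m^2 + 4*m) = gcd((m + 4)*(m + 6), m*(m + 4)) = m + 4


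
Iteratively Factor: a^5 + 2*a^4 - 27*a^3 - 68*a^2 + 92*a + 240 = (a + 2)*(a^4 - 27*a^2 - 14*a + 120) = (a - 5)*(a + 2)*(a^3 + 5*a^2 - 2*a - 24) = (a - 5)*(a + 2)*(a + 4)*(a^2 + a - 6) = (a - 5)*(a - 2)*(a + 2)*(a + 4)*(a + 3)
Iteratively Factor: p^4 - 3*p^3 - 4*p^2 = (p)*(p^3 - 3*p^2 - 4*p) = p*(p - 4)*(p^2 + p) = p*(p - 4)*(p + 1)*(p)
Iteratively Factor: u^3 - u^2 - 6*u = (u)*(u^2 - u - 6) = u*(u - 3)*(u + 2)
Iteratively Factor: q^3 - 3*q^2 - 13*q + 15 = (q + 3)*(q^2 - 6*q + 5) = (q - 5)*(q + 3)*(q - 1)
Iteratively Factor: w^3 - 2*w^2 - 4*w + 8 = (w + 2)*(w^2 - 4*w + 4) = (w - 2)*(w + 2)*(w - 2)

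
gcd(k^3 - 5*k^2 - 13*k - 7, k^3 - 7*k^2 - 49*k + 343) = k - 7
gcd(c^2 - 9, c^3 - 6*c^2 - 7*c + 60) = c + 3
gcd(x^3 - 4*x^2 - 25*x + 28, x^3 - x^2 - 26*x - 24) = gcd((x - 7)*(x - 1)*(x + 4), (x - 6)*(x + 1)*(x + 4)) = x + 4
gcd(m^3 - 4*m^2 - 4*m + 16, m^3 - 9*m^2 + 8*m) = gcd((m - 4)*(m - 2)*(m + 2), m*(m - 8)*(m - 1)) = 1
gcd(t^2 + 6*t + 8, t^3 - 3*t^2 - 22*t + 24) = t + 4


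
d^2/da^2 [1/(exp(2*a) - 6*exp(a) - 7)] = 2*((3 - 2*exp(a))*(-exp(2*a) + 6*exp(a) + 7) - 4*(exp(a) - 3)^2*exp(a))*exp(a)/(-exp(2*a) + 6*exp(a) + 7)^3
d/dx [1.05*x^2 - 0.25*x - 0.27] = 2.1*x - 0.25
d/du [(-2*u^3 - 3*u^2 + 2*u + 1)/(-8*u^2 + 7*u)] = (16*u^4 - 28*u^3 - 5*u^2 + 16*u - 7)/(u^2*(64*u^2 - 112*u + 49))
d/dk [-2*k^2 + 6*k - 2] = 6 - 4*k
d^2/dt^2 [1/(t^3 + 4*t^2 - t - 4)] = 2*(-(3*t + 4)*(t^3 + 4*t^2 - t - 4) + (3*t^2 + 8*t - 1)^2)/(t^3 + 4*t^2 - t - 4)^3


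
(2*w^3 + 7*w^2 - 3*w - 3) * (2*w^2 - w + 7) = 4*w^5 + 12*w^4 + w^3 + 46*w^2 - 18*w - 21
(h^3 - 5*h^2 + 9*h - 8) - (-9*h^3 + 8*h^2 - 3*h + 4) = 10*h^3 - 13*h^2 + 12*h - 12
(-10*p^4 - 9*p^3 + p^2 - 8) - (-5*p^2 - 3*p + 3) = -10*p^4 - 9*p^3 + 6*p^2 + 3*p - 11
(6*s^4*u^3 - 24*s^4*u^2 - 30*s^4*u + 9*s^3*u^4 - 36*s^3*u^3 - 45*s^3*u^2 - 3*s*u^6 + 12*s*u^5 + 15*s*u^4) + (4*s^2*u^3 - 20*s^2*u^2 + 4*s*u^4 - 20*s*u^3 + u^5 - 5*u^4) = 6*s^4*u^3 - 24*s^4*u^2 - 30*s^4*u + 9*s^3*u^4 - 36*s^3*u^3 - 45*s^3*u^2 + 4*s^2*u^3 - 20*s^2*u^2 - 3*s*u^6 + 12*s*u^5 + 19*s*u^4 - 20*s*u^3 + u^5 - 5*u^4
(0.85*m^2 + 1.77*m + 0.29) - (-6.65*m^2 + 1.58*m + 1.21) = 7.5*m^2 + 0.19*m - 0.92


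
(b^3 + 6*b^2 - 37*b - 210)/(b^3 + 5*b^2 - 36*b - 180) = (b + 7)/(b + 6)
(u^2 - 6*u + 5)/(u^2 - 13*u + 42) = (u^2 - 6*u + 5)/(u^2 - 13*u + 42)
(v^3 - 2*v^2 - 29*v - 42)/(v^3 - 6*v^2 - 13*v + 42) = (v + 2)/(v - 2)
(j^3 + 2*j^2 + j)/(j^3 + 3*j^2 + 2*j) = (j + 1)/(j + 2)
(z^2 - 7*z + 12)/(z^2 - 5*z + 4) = (z - 3)/(z - 1)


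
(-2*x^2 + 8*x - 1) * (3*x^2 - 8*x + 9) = -6*x^4 + 40*x^3 - 85*x^2 + 80*x - 9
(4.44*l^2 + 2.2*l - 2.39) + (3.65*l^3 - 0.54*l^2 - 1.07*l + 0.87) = 3.65*l^3 + 3.9*l^2 + 1.13*l - 1.52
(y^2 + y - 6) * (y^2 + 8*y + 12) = y^4 + 9*y^3 + 14*y^2 - 36*y - 72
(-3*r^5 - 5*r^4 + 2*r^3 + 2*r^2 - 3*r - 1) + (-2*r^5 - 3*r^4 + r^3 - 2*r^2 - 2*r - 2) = -5*r^5 - 8*r^4 + 3*r^3 - 5*r - 3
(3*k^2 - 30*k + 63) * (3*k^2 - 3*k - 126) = 9*k^4 - 99*k^3 - 99*k^2 + 3591*k - 7938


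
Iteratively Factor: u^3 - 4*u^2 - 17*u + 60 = (u + 4)*(u^2 - 8*u + 15) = (u - 5)*(u + 4)*(u - 3)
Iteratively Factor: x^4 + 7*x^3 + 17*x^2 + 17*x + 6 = (x + 2)*(x^3 + 5*x^2 + 7*x + 3) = (x + 2)*(x + 3)*(x^2 + 2*x + 1) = (x + 1)*(x + 2)*(x + 3)*(x + 1)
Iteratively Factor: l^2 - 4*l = (l)*(l - 4)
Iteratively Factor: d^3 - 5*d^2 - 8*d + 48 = (d + 3)*(d^2 - 8*d + 16) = (d - 4)*(d + 3)*(d - 4)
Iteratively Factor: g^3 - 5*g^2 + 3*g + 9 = (g - 3)*(g^2 - 2*g - 3) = (g - 3)*(g + 1)*(g - 3)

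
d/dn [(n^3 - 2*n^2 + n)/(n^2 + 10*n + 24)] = (n^4 + 20*n^3 + 51*n^2 - 96*n + 24)/(n^4 + 20*n^3 + 148*n^2 + 480*n + 576)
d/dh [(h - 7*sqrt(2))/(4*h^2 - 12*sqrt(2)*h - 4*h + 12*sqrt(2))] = (h^2 - 3*sqrt(2)*h - h + (h - 7*sqrt(2))*(-2*h + 1 + 3*sqrt(2)) + 3*sqrt(2))/(4*(h^2 - 3*sqrt(2)*h - h + 3*sqrt(2))^2)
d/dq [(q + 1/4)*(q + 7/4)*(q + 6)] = 3*q^2 + 16*q + 199/16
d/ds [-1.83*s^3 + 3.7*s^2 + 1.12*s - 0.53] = -5.49*s^2 + 7.4*s + 1.12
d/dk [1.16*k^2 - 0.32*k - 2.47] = 2.32*k - 0.32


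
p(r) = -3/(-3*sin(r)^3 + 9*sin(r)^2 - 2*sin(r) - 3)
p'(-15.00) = 4.64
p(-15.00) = -1.02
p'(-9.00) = 156.54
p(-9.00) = 6.86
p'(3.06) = 0.18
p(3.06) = 0.97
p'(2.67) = -2.12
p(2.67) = 1.29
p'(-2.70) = 430.76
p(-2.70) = 11.23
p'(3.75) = 13.88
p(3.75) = -1.83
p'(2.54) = -4.08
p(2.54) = 1.67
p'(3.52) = 35.44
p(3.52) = 3.40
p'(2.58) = -3.31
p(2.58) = 1.53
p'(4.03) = 1.40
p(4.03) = -0.56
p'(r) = -3*(9*sin(r)^2*cos(r) - 18*sin(r)*cos(r) + 2*cos(r))/(-3*sin(r)^3 + 9*sin(r)^2 - 2*sin(r) - 3)^2 = 3*(-9*sin(r)^2 + 18*sin(r) - 2)*cos(r)/(3*sin(r)^3 - 9*sin(r)^2 + 2*sin(r) + 3)^2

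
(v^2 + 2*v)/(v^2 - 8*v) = (v + 2)/(v - 8)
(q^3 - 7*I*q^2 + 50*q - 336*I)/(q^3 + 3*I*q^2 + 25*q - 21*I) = (q^2 - 14*I*q - 48)/(q^2 - 4*I*q - 3)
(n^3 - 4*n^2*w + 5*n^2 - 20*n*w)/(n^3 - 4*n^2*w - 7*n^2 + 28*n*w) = (n + 5)/(n - 7)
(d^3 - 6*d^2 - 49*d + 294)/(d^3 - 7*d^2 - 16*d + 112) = (d^2 + d - 42)/(d^2 - 16)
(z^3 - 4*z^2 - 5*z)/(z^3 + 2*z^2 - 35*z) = (z + 1)/(z + 7)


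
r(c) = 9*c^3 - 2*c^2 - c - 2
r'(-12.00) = 3935.00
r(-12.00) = -15830.00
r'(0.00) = -1.00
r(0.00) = -2.00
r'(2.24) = 125.52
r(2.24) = 86.88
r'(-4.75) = 627.19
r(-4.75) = -1006.92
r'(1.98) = 96.93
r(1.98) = 58.04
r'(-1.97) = 111.66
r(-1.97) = -76.60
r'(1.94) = 92.86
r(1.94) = 54.25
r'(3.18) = 259.31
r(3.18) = 264.01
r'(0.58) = 5.76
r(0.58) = -1.50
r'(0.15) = -0.99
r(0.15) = -2.16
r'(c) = 27*c^2 - 4*c - 1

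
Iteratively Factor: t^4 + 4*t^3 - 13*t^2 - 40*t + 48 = (t + 4)*(t^3 - 13*t + 12) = (t - 1)*(t + 4)*(t^2 + t - 12) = (t - 1)*(t + 4)^2*(t - 3)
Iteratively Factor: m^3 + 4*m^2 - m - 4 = (m - 1)*(m^2 + 5*m + 4) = (m - 1)*(m + 4)*(m + 1)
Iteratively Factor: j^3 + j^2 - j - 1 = (j + 1)*(j^2 - 1) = (j - 1)*(j + 1)*(j + 1)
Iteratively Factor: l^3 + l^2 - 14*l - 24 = (l + 3)*(l^2 - 2*l - 8) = (l - 4)*(l + 3)*(l + 2)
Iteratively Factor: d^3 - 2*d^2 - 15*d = (d)*(d^2 - 2*d - 15) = d*(d - 5)*(d + 3)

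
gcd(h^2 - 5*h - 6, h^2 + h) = h + 1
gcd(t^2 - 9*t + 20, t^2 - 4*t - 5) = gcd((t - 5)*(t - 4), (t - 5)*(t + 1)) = t - 5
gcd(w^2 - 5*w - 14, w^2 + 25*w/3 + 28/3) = 1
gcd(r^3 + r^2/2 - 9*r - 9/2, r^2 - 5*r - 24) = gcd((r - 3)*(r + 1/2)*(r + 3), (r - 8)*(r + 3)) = r + 3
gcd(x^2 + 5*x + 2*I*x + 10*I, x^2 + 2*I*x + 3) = 1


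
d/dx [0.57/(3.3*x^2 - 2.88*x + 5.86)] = (1.6416 - 3.762*x)/(3.3*x^2 - 2.88*x + 5.86)^2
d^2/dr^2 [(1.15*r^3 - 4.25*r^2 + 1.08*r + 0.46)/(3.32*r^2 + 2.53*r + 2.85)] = (88.164454*r^3 + 321.455274*r^2 + 17.914386*r - 87.432142)/(36.594368*r^6 + 83.660016*r^5 + 157.994484*r^4 + 159.827437*r^3 + 135.627795*r^2 + 61.649775*r + 23.149125)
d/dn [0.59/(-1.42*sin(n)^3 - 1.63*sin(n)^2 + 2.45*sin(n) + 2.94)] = (2.5134*sin(n)^2 + 1.9234*sin(n) - 1.4455)*cos(n)/(1.42*sin(n)^3 + 1.63*sin(n)^2 - 2.45*sin(n) - 2.94)^2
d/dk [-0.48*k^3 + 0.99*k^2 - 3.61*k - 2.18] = -1.44*k^2 + 1.98*k - 3.61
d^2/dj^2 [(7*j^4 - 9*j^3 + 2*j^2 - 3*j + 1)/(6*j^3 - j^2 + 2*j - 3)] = 2*(-59*j^6 + 336*j^5 - 627*j^4 - 104*j^3 + 237*j^2 - 168*j + 1)/(216*j^9 - 108*j^8 + 234*j^7 - 397*j^6 + 186*j^5 - 237*j^4 + 206*j^3 - 63*j^2 + 54*j - 27)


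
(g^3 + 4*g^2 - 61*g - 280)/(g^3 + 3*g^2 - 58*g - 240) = (g + 7)/(g + 6)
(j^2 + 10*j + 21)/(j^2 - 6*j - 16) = (j^2 + 10*j + 21)/(j^2 - 6*j - 16)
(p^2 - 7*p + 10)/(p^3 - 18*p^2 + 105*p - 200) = (p - 2)/(p^2 - 13*p + 40)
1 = 1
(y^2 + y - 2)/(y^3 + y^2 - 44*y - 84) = (y - 1)/(y^2 - y - 42)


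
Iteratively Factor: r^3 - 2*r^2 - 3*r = (r)*(r^2 - 2*r - 3) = r*(r - 3)*(r + 1)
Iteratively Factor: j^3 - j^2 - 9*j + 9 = (j + 3)*(j^2 - 4*j + 3) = (j - 3)*(j + 3)*(j - 1)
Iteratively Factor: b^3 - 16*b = (b)*(b^2 - 16) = b*(b - 4)*(b + 4)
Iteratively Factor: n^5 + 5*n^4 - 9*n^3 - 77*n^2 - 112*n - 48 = (n + 1)*(n^4 + 4*n^3 - 13*n^2 - 64*n - 48) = (n + 1)*(n + 3)*(n^3 + n^2 - 16*n - 16) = (n + 1)^2*(n + 3)*(n^2 - 16) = (n - 4)*(n + 1)^2*(n + 3)*(n + 4)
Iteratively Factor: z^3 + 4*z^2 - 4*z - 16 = (z - 2)*(z^2 + 6*z + 8) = (z - 2)*(z + 2)*(z + 4)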